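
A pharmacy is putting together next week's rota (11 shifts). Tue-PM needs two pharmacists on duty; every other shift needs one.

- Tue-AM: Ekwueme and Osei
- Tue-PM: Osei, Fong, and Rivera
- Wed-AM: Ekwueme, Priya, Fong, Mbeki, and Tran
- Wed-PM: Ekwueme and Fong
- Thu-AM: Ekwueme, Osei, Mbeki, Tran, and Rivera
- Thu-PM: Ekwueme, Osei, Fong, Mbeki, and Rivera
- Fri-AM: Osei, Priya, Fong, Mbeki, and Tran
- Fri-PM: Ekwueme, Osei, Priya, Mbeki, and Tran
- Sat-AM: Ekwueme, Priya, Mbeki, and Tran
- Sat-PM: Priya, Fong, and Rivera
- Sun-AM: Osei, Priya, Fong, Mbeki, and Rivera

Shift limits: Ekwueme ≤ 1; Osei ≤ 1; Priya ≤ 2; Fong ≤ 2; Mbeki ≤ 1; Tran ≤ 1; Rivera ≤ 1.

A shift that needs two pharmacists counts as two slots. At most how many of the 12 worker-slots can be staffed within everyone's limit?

Total capacity across all pharmacists is 1+1+2+2+1+1+1 = 9, and 12 slots are needed, so at most 9 can be filled.
An assignment achieving 9: Tue-AM→Ekwueme, Tue-PM→Osei+Fong, Wed-AM→Mbeki, Wed-PM→Fong, Thu-AM→Tran, Thu-PM→Rivera, Sat-AM→Priya, Sat-PM→Priya.
Loads: Ekwueme 1/1, Osei 1/1, Priya 2/2, Fong 2/2, Mbeki 1/1, Tran 1/1, Rivera 1/1.

9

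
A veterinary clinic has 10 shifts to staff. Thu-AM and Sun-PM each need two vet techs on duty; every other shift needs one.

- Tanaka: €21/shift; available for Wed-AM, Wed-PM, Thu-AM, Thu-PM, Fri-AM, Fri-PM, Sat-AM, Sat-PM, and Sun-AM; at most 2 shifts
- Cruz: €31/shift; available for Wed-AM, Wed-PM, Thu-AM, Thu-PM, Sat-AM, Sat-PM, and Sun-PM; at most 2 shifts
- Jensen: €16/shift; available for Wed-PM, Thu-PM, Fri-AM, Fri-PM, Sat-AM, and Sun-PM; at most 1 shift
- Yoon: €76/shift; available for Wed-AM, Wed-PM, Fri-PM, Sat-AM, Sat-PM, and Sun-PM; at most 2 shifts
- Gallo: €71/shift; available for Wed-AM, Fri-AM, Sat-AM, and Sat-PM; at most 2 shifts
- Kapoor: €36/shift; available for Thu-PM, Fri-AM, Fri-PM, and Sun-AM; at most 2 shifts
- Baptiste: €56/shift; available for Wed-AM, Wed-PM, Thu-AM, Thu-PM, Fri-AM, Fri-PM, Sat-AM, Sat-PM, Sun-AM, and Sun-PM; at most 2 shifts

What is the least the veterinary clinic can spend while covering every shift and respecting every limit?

€522

Picking the cheapest available vet tech for each shift independently would cost €242, but that ignores the shift limits.
An optimal schedule: Wed-AM→Cruz, Wed-PM→Jensen, Thu-AM→Tanaka+Cruz, Thu-PM→Kapoor, Fri-AM→Kapoor, Fri-PM→Baptiste, Sat-AM→Gallo, Sat-PM→Gallo, Sun-AM→Tanaka, Sun-PM→Baptiste+Yoon.
Total: 31 + 16 + 21 + 31 + 36 + 36 + 56 + 71 + 71 + 21 + 56 + 76 = €522.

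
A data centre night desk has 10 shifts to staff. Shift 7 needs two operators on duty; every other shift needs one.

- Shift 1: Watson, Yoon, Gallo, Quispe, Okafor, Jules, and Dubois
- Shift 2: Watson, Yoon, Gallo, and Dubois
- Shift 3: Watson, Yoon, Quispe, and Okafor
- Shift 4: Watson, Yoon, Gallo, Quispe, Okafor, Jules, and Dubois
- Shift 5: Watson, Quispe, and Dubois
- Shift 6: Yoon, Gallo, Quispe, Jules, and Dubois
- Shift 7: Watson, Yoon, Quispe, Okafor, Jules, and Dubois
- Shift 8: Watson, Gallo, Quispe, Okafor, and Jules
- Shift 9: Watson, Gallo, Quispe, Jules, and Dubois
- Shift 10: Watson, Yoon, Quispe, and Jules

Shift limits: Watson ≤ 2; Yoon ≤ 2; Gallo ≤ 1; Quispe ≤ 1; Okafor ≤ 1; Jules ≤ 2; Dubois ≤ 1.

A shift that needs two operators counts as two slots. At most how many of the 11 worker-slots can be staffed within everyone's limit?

Total capacity across all operators is 2+2+1+1+1+2+1 = 10, and 11 slots are needed, so at most 10 can be filled.
An assignment achieving 10: Shift 1→Dubois, Shift 2→Watson, Shift 3→Yoon, Shift 5→Watson, Shift 6→Gallo, Shift 7→Okafor+Jules, Shift 8→Quispe, Shift 9→Jules, Shift 10→Yoon.
Loads: Watson 2/2, Yoon 2/2, Gallo 1/1, Quispe 1/1, Okafor 1/1, Jules 2/2, Dubois 1/1.

10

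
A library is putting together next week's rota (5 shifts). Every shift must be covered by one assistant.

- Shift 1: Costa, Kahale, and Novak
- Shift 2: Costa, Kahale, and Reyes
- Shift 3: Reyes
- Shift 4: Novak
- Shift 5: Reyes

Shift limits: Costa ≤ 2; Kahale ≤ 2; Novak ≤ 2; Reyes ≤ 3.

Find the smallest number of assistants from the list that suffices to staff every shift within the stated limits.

2

5 slots to fill and no one can take more than 3, so at least ⌈5/3⌉ = 2 assistants are needed.
Novak and Reyes alone can cover everything: Shift 1→Novak, Shift 2→Reyes, Shift 3→Reyes, Shift 4→Novak, Shift 5→Reyes.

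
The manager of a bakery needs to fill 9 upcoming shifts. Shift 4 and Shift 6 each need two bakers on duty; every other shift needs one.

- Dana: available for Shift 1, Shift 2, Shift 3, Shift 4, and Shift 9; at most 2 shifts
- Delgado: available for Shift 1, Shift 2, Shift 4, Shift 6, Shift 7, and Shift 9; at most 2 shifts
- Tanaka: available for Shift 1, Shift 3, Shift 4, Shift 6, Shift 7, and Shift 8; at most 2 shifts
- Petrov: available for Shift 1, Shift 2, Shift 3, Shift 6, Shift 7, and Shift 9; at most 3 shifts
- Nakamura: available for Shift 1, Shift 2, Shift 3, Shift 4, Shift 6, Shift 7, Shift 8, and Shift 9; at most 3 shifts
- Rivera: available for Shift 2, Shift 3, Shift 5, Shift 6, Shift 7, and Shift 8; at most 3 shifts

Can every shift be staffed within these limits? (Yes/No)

Shift 5 can only be covered by Rivera, so that assignment is forced.
One valid schedule: Shift 1→Dana, Shift 2→Delgado, Shift 3→Tanaka, Shift 4→Delgado+Nakamura, Shift 5→Rivera, Shift 6→Petrov+Nakamura, Shift 7→Petrov, Shift 8→Tanaka, Shift 9→Dana.
Loads: Dana 2/2, Delgado 2/2, Tanaka 2/2, Petrov 2/3, Nakamura 2/3, Rivera 1/3 — all within limits.

Yes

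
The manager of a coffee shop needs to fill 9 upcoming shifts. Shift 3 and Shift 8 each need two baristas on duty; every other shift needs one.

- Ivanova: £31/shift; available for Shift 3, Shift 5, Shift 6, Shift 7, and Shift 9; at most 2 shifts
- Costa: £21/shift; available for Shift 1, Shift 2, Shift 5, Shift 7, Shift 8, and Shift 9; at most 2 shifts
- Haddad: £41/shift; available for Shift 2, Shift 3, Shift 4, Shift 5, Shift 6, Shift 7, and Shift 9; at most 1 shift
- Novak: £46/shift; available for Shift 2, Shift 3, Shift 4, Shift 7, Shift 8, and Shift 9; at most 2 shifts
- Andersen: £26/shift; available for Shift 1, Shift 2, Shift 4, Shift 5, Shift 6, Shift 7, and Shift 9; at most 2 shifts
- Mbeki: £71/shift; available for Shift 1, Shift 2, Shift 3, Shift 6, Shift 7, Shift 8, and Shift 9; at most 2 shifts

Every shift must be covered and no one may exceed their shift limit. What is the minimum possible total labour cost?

£431

Picking the cheapest available barista for each shift independently would cost £296, but that ignores the shift limits.
An optimal schedule: Shift 1→Costa, Shift 2→Andersen, Shift 3→Novak+Mbeki, Shift 4→Haddad, Shift 5→Ivanova, Shift 6→Ivanova, Shift 7→Andersen, Shift 8→Costa+Novak, Shift 9→Mbeki.
Total: 21 + 26 + 46 + 71 + 41 + 31 + 31 + 26 + 21 + 46 + 71 = £431.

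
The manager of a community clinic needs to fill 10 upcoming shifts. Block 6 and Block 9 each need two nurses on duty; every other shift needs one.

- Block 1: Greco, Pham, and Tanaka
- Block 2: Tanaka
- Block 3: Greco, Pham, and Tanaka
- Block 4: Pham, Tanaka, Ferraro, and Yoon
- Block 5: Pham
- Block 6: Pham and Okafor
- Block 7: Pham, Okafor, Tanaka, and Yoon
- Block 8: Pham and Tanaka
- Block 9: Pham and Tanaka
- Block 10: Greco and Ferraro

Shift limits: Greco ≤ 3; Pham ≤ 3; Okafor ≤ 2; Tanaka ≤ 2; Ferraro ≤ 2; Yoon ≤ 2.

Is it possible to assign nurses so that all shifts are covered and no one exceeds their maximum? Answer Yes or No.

No

Total capacity is 14 and 12 slots are needed, so capacity alone doesn't rule it out.
Shifts {Block 2, Block 5, Block 6, Block 8, Block 9} need 7 worker-slots in total, but the nurses available for any of those shifts (Pham, Okafor, and Tanaka) can supply at most 6 among them. So no valid schedule exists.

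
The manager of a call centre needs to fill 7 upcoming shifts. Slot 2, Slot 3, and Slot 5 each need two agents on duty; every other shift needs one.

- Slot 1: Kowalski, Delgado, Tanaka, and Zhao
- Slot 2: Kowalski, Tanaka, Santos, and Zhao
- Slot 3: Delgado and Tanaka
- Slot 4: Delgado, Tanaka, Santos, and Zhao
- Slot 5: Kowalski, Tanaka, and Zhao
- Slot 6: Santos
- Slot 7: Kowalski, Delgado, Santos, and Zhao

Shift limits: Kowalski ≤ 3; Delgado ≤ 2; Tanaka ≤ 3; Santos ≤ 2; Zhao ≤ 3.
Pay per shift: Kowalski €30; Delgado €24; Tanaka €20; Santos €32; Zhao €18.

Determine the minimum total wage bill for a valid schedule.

Slot 3 can only be covered by Delgado and Tanaka, so that assignment is forced.
Slot 6 can only be covered by Santos, so that assignment is forced.
Picking the cheapest available agent for each shift independently would cost €206, but that ignores the shift limits.
An optimal schedule: Slot 1→Zhao, Slot 2→Tanaka+Kowalski, Slot 3→Tanaka+Delgado, Slot 4→Zhao, Slot 5→Zhao+Tanaka, Slot 6→Santos, Slot 7→Delgado.
Total: 18 + 20 + 30 + 20 + 24 + 18 + 18 + 20 + 32 + 24 = €224.

€224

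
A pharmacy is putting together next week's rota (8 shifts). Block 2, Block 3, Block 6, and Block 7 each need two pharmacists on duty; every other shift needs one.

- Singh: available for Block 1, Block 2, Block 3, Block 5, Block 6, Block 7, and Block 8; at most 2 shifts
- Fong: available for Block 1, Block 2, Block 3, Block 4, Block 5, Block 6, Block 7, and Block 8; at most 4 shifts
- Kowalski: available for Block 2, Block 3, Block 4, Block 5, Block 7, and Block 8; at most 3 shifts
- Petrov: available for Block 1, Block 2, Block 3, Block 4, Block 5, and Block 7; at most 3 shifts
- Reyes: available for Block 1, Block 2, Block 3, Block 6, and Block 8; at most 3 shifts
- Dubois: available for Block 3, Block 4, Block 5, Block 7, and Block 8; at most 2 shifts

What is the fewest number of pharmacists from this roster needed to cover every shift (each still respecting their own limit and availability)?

12 slots to fill and no one can take more than 4, so at least ⌈12/4⌉ = 3 pharmacists are needed.
Any 3 pharmacists together have capacity at most 4+3+3 = 10 < 12 slots, so 3 can never suffice.
Singh, Fong, Kowalski, and Petrov alone can cover everything: Block 1→Singh, Block 2→Kowalski+Petrov, Block 3→Kowalski+Petrov, Block 4→Fong, Block 5→Fong, Block 6→Singh+Fong, Block 7→Kowalski+Petrov, Block 8→Fong.

4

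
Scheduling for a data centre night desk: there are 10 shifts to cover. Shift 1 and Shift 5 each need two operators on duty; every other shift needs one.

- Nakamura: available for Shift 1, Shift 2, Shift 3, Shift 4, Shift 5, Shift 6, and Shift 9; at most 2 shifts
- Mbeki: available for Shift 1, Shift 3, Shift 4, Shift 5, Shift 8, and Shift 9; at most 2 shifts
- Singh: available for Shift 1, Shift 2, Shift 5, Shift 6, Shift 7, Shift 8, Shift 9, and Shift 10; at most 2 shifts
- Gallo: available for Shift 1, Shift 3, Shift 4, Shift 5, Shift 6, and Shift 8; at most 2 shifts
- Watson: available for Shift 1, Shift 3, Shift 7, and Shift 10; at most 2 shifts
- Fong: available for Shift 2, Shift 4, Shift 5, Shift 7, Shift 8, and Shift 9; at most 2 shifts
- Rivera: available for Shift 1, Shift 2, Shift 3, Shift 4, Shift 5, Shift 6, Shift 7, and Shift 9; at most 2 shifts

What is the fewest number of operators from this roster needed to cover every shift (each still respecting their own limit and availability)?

12 slots to fill and no one can take more than 2, so at least ⌈12/2⌉ = 6 operators are needed.
Nakamura, Mbeki, Singh, Gallo, Watson, and Fong alone can cover everything: Shift 1→Gallo+Watson, Shift 2→Nakamura, Shift 3→Watson, Shift 4→Mbeki, Shift 5→Gallo+Fong, Shift 6→Nakamura, Shift 7→Singh, Shift 8→Mbeki, Shift 9→Fong, Shift 10→Singh.

6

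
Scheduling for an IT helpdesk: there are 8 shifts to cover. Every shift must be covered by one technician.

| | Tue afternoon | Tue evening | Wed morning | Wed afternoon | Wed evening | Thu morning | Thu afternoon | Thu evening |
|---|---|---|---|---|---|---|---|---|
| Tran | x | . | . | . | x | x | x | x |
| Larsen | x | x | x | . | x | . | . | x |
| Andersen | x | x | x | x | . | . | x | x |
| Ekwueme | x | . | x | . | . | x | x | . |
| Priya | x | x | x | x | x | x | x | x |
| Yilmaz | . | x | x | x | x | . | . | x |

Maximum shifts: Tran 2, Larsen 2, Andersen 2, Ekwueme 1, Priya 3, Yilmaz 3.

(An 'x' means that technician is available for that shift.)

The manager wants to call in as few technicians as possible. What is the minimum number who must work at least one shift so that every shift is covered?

3

8 slots to fill and no one can take more than 3, so at least ⌈8/3⌉ = 3 technicians are needed.
Tran, Priya, and Yilmaz alone can cover everything: Tue afternoon→Tran, Tue evening→Priya, Wed morning→Priya, Wed afternoon→Yilmaz, Wed evening→Yilmaz, Thu morning→Tran, Thu afternoon→Priya, Thu evening→Yilmaz.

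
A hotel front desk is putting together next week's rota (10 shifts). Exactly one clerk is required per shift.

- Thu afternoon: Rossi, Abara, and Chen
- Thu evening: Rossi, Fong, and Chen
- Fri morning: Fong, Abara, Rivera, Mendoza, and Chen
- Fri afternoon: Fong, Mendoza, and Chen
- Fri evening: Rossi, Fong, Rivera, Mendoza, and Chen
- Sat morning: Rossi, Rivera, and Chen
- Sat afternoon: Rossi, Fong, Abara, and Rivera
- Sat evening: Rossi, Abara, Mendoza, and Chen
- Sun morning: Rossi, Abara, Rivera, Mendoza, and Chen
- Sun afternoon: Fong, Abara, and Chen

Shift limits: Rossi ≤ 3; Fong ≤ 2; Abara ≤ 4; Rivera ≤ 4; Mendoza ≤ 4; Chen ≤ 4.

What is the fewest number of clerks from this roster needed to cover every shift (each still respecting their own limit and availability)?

10 slots to fill and no one can take more than 4, so at least ⌈10/4⌉ = 3 clerks are needed.
Rossi, Abara, and Mendoza alone can cover everything: Thu afternoon→Rossi, Thu evening→Rossi, Fri morning→Abara, Fri afternoon→Mendoza, Fri evening→Mendoza, Sat morning→Rossi, Sat afternoon→Abara, Sat evening→Abara, Sun morning→Mendoza, Sun afternoon→Abara.

3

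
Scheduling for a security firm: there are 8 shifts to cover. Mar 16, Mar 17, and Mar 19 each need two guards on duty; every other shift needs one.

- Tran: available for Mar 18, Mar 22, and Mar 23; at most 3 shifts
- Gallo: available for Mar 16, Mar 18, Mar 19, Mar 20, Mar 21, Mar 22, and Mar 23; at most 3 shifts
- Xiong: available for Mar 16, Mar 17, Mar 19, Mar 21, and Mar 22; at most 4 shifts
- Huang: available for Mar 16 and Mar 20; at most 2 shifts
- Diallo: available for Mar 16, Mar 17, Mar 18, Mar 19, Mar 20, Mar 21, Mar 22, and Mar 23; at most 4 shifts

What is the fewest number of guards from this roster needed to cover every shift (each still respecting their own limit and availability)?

11 slots to fill and no one can take more than 4, so at least ⌈11/4⌉ = 3 guards are needed.
Tran, Xiong, and Diallo alone can cover everything: Mar 16→Xiong+Diallo, Mar 17→Xiong+Diallo, Mar 18→Tran, Mar 19→Xiong+Diallo, Mar 20→Diallo, Mar 21→Xiong, Mar 22→Tran, Mar 23→Tran.

3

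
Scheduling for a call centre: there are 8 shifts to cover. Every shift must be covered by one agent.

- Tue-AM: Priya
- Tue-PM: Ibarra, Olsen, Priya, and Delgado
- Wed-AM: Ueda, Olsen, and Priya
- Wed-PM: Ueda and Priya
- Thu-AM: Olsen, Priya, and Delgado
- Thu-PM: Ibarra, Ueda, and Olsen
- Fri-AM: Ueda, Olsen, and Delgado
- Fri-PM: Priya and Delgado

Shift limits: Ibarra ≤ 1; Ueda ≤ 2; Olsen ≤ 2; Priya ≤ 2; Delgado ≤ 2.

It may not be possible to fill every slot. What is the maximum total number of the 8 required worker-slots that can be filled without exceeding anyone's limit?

8

Total capacity across all agents is 1+2+2+2+2 = 9, and 8 slots are needed, so at most 8 can be filled.
An assignment achieving 8: Tue-AM→Priya, Tue-PM→Delgado, Wed-AM→Ueda, Wed-PM→Ueda, Thu-AM→Olsen, Thu-PM→Ibarra, Fri-AM→Olsen, Fri-PM→Priya.
Loads: Ibarra 1/1, Ueda 2/2, Olsen 2/2, Priya 2/2, Delgado 1/2.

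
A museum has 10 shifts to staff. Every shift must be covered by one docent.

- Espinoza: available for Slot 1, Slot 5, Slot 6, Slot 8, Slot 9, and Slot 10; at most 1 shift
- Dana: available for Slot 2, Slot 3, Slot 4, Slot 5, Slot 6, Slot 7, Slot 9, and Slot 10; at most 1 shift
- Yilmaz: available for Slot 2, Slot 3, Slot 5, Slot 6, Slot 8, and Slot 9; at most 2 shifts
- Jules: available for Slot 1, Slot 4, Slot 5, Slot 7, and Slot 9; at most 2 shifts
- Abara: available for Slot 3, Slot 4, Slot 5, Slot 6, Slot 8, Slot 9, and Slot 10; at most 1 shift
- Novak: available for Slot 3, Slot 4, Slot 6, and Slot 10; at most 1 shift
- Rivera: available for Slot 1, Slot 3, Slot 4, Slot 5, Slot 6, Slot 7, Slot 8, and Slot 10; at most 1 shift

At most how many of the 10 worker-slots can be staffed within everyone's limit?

9

Total capacity across all docents is 1+1+2+2+1+1+1 = 9, and 10 slots are needed, so at most 9 can be filled.
An assignment achieving 9: Slot 1→Espinoza, Slot 2→Dana, Slot 3→Yilmaz, Slot 4→Jules, Slot 5→Rivera, Slot 7→Jules, Slot 8→Yilmaz, Slot 9→Abara, Slot 10→Novak.
Loads: Espinoza 1/1, Dana 1/1, Yilmaz 2/2, Jules 2/2, Abara 1/1, Novak 1/1, Rivera 1/1.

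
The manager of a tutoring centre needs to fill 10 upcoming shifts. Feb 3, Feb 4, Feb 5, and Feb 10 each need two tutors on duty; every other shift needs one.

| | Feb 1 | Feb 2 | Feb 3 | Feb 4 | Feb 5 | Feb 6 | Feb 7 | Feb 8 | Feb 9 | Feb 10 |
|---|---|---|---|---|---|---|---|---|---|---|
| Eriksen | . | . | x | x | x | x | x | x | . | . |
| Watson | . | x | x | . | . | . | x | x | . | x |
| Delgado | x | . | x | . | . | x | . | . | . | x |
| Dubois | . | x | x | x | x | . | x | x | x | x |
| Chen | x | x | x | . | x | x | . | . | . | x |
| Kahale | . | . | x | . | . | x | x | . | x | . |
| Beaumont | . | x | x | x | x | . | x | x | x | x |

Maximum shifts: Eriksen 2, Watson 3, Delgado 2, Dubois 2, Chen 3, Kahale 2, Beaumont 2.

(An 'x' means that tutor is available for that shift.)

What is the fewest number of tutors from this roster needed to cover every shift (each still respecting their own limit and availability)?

6

14 slots to fill and no one can take more than 3, so at least ⌈14/3⌉ = 5 tutors are needed.
Any 5 tutors together have capacity at most 3+3+2+2+2 = 12 < 14 slots, so 5 can never suffice.
Eriksen, Watson, Delgado, Dubois, Chen, and Kahale alone can cover everything: Feb 1→Delgado, Feb 2→Watson, Feb 3→Chen+Kahale, Feb 4→Eriksen+Dubois, Feb 5→Eriksen+Chen, Feb 6→Delgado, Feb 7→Kahale, Feb 8→Watson, Feb 9→Dubois, Feb 10→Watson+Chen.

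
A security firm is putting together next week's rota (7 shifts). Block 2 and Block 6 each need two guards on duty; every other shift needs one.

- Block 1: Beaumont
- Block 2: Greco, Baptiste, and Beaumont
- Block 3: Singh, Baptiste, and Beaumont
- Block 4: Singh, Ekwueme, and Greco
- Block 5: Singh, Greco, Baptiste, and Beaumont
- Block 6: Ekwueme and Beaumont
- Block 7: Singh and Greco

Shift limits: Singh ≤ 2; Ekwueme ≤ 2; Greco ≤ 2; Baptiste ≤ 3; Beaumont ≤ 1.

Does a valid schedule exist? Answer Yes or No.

No

Total capacity is 10 and 9 slots are needed, so capacity alone doesn't rule it out.
Shifts {Block 1, Block 6} need 3 worker-slots in total, but the guards available for any of those shifts (Ekwueme and Beaumont) can supply at most 2 among them. So no valid schedule exists.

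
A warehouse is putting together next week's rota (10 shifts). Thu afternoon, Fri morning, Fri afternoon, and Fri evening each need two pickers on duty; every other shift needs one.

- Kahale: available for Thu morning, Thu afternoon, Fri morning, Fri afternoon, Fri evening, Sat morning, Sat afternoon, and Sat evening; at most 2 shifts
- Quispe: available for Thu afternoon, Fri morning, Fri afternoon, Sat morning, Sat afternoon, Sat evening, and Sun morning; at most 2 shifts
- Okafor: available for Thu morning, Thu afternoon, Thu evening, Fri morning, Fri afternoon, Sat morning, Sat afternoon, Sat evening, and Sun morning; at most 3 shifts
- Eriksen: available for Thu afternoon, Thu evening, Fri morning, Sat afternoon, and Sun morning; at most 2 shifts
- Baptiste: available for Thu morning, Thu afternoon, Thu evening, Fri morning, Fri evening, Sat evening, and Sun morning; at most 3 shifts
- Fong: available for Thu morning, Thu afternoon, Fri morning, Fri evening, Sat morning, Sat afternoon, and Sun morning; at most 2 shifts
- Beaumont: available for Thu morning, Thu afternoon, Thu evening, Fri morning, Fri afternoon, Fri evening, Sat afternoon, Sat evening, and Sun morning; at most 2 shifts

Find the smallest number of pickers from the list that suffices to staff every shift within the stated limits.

14 slots to fill and no one can take more than 3, so at least ⌈14/3⌉ = 5 pickers are needed.
Any 5 pickers together have capacity at most 3+3+2+2+2 = 12 < 14 slots, so 5 can never suffice.
Kahale, Quispe, Okafor, Eriksen, Baptiste, and Fong alone can cover everything: Thu morning→Okafor, Thu afternoon→Baptiste+Fong, Thu evening→Okafor, Fri morning→Baptiste+Fong, Fri afternoon→Kahale+Quispe, Fri evening→Kahale+Baptiste, Sat morning→Quispe, Sat afternoon→Eriksen, Sat evening→Okafor, Sun morning→Eriksen.

6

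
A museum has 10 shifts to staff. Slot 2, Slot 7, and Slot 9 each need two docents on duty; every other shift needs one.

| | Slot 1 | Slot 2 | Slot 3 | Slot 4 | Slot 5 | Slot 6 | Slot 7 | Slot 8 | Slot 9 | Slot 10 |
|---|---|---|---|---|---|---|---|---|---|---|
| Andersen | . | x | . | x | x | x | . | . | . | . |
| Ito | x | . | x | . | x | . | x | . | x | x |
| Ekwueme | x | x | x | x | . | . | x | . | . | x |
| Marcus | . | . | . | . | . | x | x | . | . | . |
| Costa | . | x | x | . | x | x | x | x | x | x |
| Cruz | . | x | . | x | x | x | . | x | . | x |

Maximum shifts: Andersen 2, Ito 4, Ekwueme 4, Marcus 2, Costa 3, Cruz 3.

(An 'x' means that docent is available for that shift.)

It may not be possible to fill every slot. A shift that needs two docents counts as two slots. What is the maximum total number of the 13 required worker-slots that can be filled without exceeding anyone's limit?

Total capacity across all docents is 2+4+4+2+3+3 = 18, and 13 slots are needed, so at most 13 can be filled.
An assignment achieving 13: Slot 1→Ito, Slot 2→Andersen+Ekwueme, Slot 3→Ito, Slot 4→Andersen, Slot 5→Ito, Slot 6→Marcus, Slot 7→Ekwueme+Marcus, Slot 8→Costa, Slot 9→Ito+Costa, Slot 10→Ekwueme.
Loads: Andersen 2/2, Ito 4/4, Ekwueme 3/4, Marcus 2/2, Costa 2/3, Cruz 0/3.

13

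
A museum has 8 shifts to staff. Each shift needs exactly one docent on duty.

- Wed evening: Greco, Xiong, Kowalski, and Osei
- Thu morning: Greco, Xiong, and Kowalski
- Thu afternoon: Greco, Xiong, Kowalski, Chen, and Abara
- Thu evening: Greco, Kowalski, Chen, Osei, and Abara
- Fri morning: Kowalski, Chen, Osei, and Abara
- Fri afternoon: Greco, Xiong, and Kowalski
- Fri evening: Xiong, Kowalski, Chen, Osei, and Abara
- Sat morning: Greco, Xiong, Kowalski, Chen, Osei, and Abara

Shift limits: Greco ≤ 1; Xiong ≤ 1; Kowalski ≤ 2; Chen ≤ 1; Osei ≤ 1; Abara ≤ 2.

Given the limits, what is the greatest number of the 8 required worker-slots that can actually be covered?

8

Total capacity across all docents is 1+1+2+1+1+2 = 8, and 8 slots are needed, so at most 8 can be filled.
An assignment achieving 8: Wed evening→Kowalski, Thu morning→Greco, Thu afternoon→Chen, Thu evening→Osei, Fri morning→Kowalski, Fri afternoon→Xiong, Fri evening→Abara, Sat morning→Abara.
Loads: Greco 1/1, Xiong 1/1, Kowalski 2/2, Chen 1/1, Osei 1/1, Abara 2/2.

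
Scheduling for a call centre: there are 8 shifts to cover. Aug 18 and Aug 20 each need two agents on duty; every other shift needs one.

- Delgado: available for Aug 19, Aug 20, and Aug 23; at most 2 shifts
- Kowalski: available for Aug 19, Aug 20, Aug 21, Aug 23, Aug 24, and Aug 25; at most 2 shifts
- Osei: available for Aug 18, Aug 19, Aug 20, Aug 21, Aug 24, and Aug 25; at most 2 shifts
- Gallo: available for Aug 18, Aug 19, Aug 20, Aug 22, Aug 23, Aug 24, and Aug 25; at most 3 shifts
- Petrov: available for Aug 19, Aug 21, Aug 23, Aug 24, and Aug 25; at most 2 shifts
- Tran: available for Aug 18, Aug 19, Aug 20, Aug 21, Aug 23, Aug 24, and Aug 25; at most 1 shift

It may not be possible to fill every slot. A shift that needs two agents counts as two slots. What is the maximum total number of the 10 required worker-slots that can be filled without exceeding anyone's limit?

Total capacity across all agents is 2+2+2+3+2+1 = 12, and 10 slots are needed, so at most 10 can be filled.
An assignment achieving 10: Aug 18→Osei+Gallo, Aug 19→Petrov, Aug 20→Delgado+Kowalski, Aug 21→Kowalski, Aug 22→Gallo, Aug 23→Delgado, Aug 24→Osei, Aug 25→Gallo.
Loads: Delgado 2/2, Kowalski 2/2, Osei 2/2, Gallo 3/3, Petrov 1/2, Tran 0/1.

10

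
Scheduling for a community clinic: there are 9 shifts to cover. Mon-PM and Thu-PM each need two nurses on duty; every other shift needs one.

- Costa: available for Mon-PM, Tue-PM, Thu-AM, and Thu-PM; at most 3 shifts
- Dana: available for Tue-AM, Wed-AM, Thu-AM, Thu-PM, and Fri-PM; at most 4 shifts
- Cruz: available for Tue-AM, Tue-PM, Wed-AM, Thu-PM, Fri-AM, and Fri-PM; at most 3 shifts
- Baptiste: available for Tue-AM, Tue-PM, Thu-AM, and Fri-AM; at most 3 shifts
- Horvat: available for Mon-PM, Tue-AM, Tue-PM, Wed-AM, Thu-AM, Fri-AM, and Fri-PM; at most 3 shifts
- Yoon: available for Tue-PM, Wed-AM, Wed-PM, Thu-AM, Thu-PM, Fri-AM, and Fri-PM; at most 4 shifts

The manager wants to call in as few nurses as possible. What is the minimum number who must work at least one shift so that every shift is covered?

4

11 slots to fill and no one can take more than 4, so at least ⌈11/4⌉ = 3 nurses are needed.
No set of 3 nurses can cover every shift (each such set leaves at least one shift with no one available or exceeds a cap).
Costa, Dana, Horvat, and Yoon alone can cover everything: Mon-PM→Costa+Horvat, Tue-AM→Dana, Tue-PM→Costa, Wed-AM→Dana, Wed-PM→Yoon, Thu-AM→Horvat, Thu-PM→Costa+Dana, Fri-AM→Horvat, Fri-PM→Dana.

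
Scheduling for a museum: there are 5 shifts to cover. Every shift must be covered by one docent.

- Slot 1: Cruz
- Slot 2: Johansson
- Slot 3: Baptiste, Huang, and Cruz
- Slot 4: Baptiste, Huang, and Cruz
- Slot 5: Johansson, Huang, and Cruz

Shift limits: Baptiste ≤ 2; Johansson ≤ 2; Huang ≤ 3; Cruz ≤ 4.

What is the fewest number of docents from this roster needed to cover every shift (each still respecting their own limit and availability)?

2

5 slots to fill and no one can take more than 4, so at least ⌈5/4⌉ = 2 docents are needed.
Johansson and Cruz alone can cover everything: Slot 1→Cruz, Slot 2→Johansson, Slot 3→Cruz, Slot 4→Cruz, Slot 5→Johansson.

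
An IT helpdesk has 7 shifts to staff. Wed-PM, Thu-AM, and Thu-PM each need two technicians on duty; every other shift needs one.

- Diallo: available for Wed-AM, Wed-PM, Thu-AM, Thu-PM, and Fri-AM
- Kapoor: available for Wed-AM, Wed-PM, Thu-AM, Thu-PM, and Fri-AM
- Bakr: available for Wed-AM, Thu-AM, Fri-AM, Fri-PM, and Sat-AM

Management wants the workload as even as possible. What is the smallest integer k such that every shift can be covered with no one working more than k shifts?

4

With 3 technicians and 10 worker-slots to fill, someone must work at least ⌈10/3⌉ = 4 shifts, so k ≥ 4.
k = 4 works: Wed-AM→Diallo, Wed-PM→Diallo+Kapoor, Thu-AM→Diallo+Kapoor, Thu-PM→Diallo+Kapoor, Fri-AM→Kapoor, Fri-PM→Bakr, Sat-AM→Bakr.
Loads: Diallo 4, Kapoor 4, Bakr 2 — all ≤ 4.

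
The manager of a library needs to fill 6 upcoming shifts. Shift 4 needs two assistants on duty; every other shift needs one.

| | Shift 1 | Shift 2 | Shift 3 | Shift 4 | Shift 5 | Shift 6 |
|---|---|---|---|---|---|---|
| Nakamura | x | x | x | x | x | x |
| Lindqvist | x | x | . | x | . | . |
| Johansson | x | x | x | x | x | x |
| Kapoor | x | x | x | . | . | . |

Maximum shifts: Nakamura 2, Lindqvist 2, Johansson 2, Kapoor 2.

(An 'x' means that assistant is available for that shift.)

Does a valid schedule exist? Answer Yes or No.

One valid schedule: Shift 1→Lindqvist, Shift 2→Kapoor, Shift 3→Johansson, Shift 4→Lindqvist+Johansson, Shift 5→Nakamura, Shift 6→Nakamura.
Loads: Nakamura 2/2, Lindqvist 2/2, Johansson 2/2, Kapoor 1/2 — all within limits.

Yes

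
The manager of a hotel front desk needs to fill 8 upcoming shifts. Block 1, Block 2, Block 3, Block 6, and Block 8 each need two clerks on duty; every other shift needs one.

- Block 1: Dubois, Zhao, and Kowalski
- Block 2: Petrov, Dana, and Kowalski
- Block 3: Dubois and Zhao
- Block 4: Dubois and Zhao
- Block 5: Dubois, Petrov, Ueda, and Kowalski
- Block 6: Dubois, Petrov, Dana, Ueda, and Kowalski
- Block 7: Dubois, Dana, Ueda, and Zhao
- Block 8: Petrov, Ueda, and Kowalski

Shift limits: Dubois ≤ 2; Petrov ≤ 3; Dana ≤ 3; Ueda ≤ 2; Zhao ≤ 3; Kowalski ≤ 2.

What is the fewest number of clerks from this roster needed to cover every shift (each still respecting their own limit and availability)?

13 slots to fill and no one can take more than 3, so at least ⌈13/3⌉ = 5 clerks are needed.
Dubois, Petrov, Dana, Ueda, and Zhao alone can cover everything: Block 1→Dubois+Zhao, Block 2→Petrov+Dana, Block 3→Dubois+Zhao, Block 4→Zhao, Block 5→Petrov, Block 6→Dana+Ueda, Block 7→Dana, Block 8→Petrov+Ueda.

5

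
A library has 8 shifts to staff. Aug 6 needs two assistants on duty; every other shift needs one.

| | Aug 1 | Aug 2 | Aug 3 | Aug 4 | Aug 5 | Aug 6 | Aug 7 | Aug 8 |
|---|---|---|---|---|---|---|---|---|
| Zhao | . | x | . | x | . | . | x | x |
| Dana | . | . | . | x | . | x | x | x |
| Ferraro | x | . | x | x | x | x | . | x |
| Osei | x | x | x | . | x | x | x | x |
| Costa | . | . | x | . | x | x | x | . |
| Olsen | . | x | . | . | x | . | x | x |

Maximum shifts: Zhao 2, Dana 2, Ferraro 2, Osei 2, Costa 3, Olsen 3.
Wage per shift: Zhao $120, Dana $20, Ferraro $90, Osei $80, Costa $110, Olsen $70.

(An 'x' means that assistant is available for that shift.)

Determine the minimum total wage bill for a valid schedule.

Picking the cheapest available assistant for each shift independently would cost $460, but that ignores the shift limits.
An optimal schedule: Aug 1→Osei, Aug 2→Olsen, Aug 3→Osei, Aug 4→Dana, Aug 5→Olsen, Aug 6→Dana+Ferraro, Aug 7→Olsen, Aug 8→Ferraro.
Total: 80 + 70 + 80 + 20 + 70 + 20 + 90 + 70 + 90 = $590.

$590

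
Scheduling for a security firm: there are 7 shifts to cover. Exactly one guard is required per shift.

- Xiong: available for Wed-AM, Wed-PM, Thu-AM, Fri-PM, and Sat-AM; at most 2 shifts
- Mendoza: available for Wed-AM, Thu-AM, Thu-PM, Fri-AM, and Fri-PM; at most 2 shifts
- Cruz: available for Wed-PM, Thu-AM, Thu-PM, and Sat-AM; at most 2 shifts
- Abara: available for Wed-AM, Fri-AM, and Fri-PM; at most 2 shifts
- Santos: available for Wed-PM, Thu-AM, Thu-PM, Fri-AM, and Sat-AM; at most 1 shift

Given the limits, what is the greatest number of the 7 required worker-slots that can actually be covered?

7

Total capacity across all guards is 2+2+2+2+1 = 9, and 7 slots are needed, so at most 7 can be filled.
An assignment achieving 7: Wed-AM→Xiong, Wed-PM→Xiong, Thu-AM→Cruz, Thu-PM→Mendoza, Fri-AM→Mendoza, Fri-PM→Abara, Sat-AM→Cruz.
Loads: Xiong 2/2, Mendoza 2/2, Cruz 2/2, Abara 1/2, Santos 0/1.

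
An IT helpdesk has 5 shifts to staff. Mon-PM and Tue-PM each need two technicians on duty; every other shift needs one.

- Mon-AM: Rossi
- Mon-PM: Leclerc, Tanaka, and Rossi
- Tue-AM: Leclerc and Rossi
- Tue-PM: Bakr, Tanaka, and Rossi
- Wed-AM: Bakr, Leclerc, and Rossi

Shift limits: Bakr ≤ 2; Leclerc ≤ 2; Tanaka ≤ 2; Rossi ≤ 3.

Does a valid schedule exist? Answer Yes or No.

Mon-AM can only be covered by Rossi, so that assignment is forced.
One valid schedule: Mon-AM→Rossi, Mon-PM→Leclerc+Tanaka, Tue-AM→Leclerc, Tue-PM→Bakr+Tanaka, Wed-AM→Bakr.
Loads: Bakr 2/2, Leclerc 2/2, Tanaka 2/2, Rossi 1/3 — all within limits.

Yes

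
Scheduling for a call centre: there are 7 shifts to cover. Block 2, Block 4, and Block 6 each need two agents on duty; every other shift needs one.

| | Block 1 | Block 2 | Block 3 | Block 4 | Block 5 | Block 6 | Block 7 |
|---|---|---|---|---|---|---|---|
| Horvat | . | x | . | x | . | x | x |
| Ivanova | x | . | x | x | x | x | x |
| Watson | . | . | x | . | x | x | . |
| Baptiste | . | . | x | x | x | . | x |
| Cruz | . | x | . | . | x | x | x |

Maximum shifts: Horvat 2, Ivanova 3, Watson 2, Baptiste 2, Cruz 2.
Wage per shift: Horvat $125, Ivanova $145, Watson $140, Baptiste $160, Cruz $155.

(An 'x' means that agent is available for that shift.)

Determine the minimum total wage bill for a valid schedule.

Block 1 can only be covered by Ivanova, so that assignment is forced.
Block 2 can only be covered by Horvat and Cruz, so that assignment is forced.
Picking the cheapest available agent for each shift independently would cost $1365, but that ignores the shift limits.
An optimal schedule: Block 1→Ivanova, Block 2→Horvat+Cruz, Block 3→Ivanova, Block 4→Horvat+Ivanova, Block 5→Watson, Block 6→Watson+Cruz, Block 7→Baptiste.
Total: 145 + 125 + 155 + 145 + 125 + 145 + 140 + 140 + 155 + 160 = $1435.

$1435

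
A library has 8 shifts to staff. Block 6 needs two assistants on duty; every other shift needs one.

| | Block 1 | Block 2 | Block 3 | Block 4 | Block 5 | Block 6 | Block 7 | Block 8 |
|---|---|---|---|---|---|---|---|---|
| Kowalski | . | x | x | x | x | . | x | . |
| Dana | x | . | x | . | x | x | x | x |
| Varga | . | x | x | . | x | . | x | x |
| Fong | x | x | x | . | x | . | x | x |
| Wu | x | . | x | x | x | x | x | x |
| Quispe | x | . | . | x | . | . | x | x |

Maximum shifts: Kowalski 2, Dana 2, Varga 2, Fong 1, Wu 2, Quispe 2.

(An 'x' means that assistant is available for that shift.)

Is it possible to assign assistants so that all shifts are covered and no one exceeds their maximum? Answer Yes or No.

Yes

Block 6 can only be covered by Dana and Wu, so that assignment is forced.
One valid schedule: Block 1→Dana, Block 2→Kowalski, Block 3→Varga, Block 4→Kowalski, Block 5→Varga, Block 6→Dana+Wu, Block 7→Wu, Block 8→Fong.
Loads: Kowalski 2/2, Dana 2/2, Varga 2/2, Fong 1/1, Wu 2/2, Quispe 0/2 — all within limits.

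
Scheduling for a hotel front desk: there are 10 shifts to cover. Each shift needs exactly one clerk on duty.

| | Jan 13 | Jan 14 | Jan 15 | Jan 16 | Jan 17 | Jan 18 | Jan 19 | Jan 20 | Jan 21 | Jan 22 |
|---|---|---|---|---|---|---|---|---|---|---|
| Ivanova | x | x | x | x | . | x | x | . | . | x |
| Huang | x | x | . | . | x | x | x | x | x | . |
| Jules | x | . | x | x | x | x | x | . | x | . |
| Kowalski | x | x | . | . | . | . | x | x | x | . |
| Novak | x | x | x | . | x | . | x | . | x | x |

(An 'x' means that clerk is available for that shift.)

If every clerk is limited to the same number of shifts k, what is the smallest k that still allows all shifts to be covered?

With 5 clerks and 10 worker-slots to fill, someone must work at least ⌈10/5⌉ = 2 shifts, so k ≥ 2.
k = 2 works: Jan 13→Novak, Jan 14→Kowalski, Jan 15→Jules, Jan 16→Ivanova, Jan 17→Huang, Jan 18→Jules, Jan 19→Novak, Jan 20→Huang, Jan 21→Kowalski, Jan 22→Ivanova.
Loads: Ivanova 2, Huang 2, Jules 2, Kowalski 2, Novak 2 — all ≤ 2.

2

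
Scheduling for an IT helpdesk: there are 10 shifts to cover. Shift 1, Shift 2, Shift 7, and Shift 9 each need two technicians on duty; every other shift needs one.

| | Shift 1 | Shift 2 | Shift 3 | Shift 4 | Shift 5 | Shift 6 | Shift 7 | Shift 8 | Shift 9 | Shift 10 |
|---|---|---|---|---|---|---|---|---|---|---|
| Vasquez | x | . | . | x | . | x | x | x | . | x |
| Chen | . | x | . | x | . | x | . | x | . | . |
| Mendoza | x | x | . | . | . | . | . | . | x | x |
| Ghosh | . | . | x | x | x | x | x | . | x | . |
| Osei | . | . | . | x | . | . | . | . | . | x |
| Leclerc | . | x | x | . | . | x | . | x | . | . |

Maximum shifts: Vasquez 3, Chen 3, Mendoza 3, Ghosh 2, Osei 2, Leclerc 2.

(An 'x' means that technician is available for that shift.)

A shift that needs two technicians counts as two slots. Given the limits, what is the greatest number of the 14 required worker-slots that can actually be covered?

Total capacity across all technicians is 3+3+3+2+2+2 = 15, and 14 slots are needed, so at most 14 can be filled.
Shifts {Shift 5, Shift 7, Shift 9} need 5 slots but only Vasquez, Mendoza, and Ghosh are available for them, supplying at most 4 — so at least 1 slot must go unfilled.
An assignment achieving 13: Shift 1→Vasquez+Mendoza, Shift 2→Chen+Mendoza, Shift 3→Leclerc, Shift 4→Chen, Shift 5→Ghosh, Shift 6→Chen, Shift 7→Vasquez+Ghosh, Shift 8→Vasquez, Shift 9→Mendoza, Shift 10→Osei.
Loads: Vasquez 3/3, Chen 3/3, Mendoza 3/3, Ghosh 2/2, Osei 1/2, Leclerc 1/2.

13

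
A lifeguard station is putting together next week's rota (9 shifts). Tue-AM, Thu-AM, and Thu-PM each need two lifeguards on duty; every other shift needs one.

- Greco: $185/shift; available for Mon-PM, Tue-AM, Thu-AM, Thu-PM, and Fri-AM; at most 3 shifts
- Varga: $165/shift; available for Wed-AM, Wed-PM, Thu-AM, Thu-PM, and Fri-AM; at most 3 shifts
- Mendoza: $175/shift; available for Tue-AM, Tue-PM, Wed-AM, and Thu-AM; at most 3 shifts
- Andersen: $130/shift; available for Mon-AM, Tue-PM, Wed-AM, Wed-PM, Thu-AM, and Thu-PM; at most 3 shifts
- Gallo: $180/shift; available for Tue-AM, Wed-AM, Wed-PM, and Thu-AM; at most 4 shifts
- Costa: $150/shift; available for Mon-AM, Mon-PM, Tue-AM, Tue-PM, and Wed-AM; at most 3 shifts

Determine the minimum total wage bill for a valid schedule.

Picking the cheapest available lifeguard for each shift independently would cost $1750, but that ignores the shift limits.
An optimal schedule: Mon-AM→Andersen, Mon-PM→Costa, Tue-AM→Costa+Mendoza, Tue-PM→Costa, Wed-AM→Mendoza, Wed-PM→Andersen, Thu-AM→Varga+Mendoza, Thu-PM→Andersen+Varga, Fri-AM→Varga.
Total: 130 + 150 + 150 + 175 + 150 + 175 + 130 + 165 + 175 + 130 + 165 + 165 = $1860.

$1860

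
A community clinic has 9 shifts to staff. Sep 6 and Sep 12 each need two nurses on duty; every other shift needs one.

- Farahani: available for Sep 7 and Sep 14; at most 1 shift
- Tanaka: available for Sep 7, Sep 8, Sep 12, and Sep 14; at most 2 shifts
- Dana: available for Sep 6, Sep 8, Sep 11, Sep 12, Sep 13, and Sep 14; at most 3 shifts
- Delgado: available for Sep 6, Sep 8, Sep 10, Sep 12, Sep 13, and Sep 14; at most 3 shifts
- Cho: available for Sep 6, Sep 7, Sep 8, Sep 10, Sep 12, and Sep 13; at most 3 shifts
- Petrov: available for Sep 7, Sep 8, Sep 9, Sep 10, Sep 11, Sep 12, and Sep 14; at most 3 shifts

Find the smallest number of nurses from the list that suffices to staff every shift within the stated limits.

4

11 slots to fill and no one can take more than 3, so at least ⌈11/3⌉ = 4 nurses are needed.
Tanaka, Dana, Delgado, and Petrov alone can cover everything: Sep 6→Dana+Delgado, Sep 7→Tanaka, Sep 8→Tanaka, Sep 9→Petrov, Sep 10→Delgado, Sep 11→Dana, Sep 12→Delgado+Petrov, Sep 13→Dana, Sep 14→Petrov.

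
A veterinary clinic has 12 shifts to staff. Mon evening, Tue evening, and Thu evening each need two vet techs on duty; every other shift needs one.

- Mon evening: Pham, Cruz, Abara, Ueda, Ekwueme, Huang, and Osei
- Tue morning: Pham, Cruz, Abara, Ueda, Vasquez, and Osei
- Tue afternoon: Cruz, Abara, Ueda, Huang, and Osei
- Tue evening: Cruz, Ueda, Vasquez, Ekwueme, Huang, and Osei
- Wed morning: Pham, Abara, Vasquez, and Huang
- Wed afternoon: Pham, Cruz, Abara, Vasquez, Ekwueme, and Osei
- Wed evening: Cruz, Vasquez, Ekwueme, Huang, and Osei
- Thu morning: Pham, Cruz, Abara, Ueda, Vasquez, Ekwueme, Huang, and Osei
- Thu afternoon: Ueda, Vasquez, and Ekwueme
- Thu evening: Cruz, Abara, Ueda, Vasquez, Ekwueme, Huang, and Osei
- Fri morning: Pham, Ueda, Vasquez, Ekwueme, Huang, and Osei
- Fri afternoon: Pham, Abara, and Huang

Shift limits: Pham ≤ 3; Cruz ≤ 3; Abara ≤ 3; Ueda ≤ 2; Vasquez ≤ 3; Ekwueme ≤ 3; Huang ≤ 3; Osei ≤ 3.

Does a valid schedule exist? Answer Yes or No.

Yes

One valid schedule: Mon evening→Abara+Ekwueme, Tue morning→Pham, Tue afternoon→Cruz, Tue evening→Vasquez+Ekwueme, Wed morning→Pham, Wed afternoon→Cruz, Wed evening→Cruz, Thu morning→Abara, Thu afternoon→Ueda, Thu evening→Abara+Vasquez, Fri morning→Ueda, Fri afternoon→Pham.
Loads: Pham 3/3, Cruz 3/3, Abara 3/3, Ueda 2/2, Vasquez 2/3, Ekwueme 2/3, Huang 0/3, Osei 0/3 — all within limits.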